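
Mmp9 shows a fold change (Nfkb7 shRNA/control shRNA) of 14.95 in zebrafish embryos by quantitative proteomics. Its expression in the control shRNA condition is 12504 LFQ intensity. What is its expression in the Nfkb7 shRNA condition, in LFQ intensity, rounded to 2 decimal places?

Nfkb7 shRNA expression = 12504 × 14.95 = 186934.80

186934.80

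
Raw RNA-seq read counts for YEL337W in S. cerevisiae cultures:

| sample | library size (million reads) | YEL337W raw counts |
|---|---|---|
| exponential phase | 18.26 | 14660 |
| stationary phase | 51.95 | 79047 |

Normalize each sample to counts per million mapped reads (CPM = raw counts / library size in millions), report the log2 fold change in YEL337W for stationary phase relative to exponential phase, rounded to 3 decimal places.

CPM(exponential phase) = 14660 / 18.26 = 802.8478
CPM(stationary phase) = 79047 / 51.95 = 1521.5977
Fold change = 1521.5977 / 802.8478 = 1.89525
log2(1.89525) = 0.9224

0.922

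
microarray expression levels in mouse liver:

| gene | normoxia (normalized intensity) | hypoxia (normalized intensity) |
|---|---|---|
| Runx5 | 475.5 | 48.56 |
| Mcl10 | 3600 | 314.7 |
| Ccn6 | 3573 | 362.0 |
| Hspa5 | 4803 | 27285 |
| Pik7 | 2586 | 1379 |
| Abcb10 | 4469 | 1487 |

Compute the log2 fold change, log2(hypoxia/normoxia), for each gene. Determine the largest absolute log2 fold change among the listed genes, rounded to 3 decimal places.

3.516

log2(48.56/475.5) = -3.292  (Runx5)
log2(314.7/3600) = -3.516  (Mcl10)
log2(362.0/3573) = -3.303  (Ccn6)
log2(27285/4803) = 2.506  (Hspa5)
log2(1379/2586) = -0.907  (Pik7)
log2(1487/4469) = -1.588  (Abcb10)
The largest magnitude belongs to Mcl10.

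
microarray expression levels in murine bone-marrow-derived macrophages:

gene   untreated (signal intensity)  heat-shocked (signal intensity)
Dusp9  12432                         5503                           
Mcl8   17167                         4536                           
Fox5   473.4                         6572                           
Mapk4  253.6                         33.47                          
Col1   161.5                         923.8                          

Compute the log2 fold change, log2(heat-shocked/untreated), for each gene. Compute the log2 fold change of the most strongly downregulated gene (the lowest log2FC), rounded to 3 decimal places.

-2.922

log2(5503/12432) = -1.176  (Dusp9)
log2(4536/17167) = -1.920  (Mcl8)
log2(6572/473.4) = 3.795  (Fox5)
log2(33.47/253.6) = -2.922  (Mapk4)
log2(923.8/161.5) = 2.516  (Col1)
Mapk4 is most strongly downregulated.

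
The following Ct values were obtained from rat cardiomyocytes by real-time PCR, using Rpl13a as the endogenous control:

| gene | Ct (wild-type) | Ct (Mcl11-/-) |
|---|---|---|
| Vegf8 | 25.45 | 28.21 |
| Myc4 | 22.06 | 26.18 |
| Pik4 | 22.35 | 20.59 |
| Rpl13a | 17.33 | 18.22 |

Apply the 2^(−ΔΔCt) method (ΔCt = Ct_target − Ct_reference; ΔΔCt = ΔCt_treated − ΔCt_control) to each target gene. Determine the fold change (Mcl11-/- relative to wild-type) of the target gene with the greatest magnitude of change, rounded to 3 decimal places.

0.107

Vegf8: ΔΔCt = (28.21−18.22) − (25.45−17.33) = 9.99 − 8.12 = 1.87; fold change = 2^-1.87 = 0.274
Myc4: ΔΔCt = (26.18−18.22) − (22.06−17.33) = 7.96 − 4.73 = 3.23; fold change = 2^-3.23 = 0.107
Pik4: ΔΔCt = (20.59−18.22) − (22.35−17.33) = 2.37 − 5.02 = -2.65; fold change = 2^2.65 = 6.277
Myc4 has the largest |ΔΔCt| = 3.23.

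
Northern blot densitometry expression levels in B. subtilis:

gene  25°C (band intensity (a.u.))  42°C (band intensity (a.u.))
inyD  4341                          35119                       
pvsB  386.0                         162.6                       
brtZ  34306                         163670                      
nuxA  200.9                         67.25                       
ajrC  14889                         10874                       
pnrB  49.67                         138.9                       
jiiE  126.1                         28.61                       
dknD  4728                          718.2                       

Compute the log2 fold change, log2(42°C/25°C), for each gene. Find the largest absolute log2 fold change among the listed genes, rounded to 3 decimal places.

3.016

log2(35119/4341) = 3.016  (inyD)
log2(162.6/386.0) = -1.247  (pvsB)
log2(163670/34306) = 2.254  (brtZ)
log2(67.25/200.9) = -1.579  (nuxA)
log2(10874/14889) = -0.453  (ajrC)
log2(138.9/49.67) = 1.484  (pnrB)
log2(28.61/126.1) = -2.140  (jiiE)
log2(718.2/4728) = -2.719  (dknD)
The largest magnitude belongs to inyD.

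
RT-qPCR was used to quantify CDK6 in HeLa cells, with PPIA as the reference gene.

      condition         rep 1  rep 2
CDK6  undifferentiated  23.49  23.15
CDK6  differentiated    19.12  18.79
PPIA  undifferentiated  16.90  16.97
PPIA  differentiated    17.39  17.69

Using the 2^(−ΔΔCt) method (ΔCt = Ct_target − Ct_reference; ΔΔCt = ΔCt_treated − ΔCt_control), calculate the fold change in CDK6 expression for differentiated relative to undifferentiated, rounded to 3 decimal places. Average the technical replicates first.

Mean Ct: CDK6 undifferentiated 23.320; CDK6 differentiated 18.955; PPIA undifferentiated 16.935; PPIA differentiated 17.540
ΔCt(undifferentiated) = 23.320 − 16.935 = 6.385
ΔCt(differentiated) = 18.955 − 17.540 = 1.415
ΔΔCt = 1.415 − 6.385 = -4.970
Fold change = 2^(−(-4.970)) = 2^4.970 = 31.3414

31.341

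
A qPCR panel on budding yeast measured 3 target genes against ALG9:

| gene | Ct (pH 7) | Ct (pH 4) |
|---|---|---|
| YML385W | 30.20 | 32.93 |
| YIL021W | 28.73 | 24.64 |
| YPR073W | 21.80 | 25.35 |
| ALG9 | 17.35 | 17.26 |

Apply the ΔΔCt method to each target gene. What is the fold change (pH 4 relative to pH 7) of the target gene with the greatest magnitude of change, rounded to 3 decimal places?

YML385W: ΔΔCt = (32.93−17.26) − (30.20−17.35) = 15.67 − 12.85 = 2.82; fold change = 2^-2.82 = 0.142
YIL021W: ΔΔCt = (24.64−17.26) − (28.73−17.35) = 7.38 − 11.38 = -4.00; fold change = 2^4.00 = 16.000
YPR073W: ΔΔCt = (25.35−17.26) − (21.80−17.35) = 8.09 − 4.45 = 3.64; fold change = 2^-3.64 = 0.080
YIL021W has the largest |ΔΔCt| = 4.00.

16.000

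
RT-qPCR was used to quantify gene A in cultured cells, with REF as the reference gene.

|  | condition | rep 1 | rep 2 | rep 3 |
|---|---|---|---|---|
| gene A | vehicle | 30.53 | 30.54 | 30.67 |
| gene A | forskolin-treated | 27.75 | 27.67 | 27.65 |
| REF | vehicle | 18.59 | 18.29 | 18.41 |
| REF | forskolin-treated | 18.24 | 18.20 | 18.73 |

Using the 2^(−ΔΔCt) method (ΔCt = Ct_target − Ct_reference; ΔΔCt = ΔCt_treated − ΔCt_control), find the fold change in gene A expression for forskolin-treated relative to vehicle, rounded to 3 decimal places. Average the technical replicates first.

7.210

Mean Ct: gene A vehicle 30.580; gene A forskolin-treated 27.690; REF vehicle 18.430; REF forskolin-treated 18.390
ΔCt(vehicle) = 30.580 − 18.430 = 12.150
ΔCt(forskolin-treated) = 27.690 − 18.390 = 9.300
ΔΔCt = 9.300 − 12.150 = -2.850
Fold change = 2^(−(-2.850)) = 2^2.850 = 7.2100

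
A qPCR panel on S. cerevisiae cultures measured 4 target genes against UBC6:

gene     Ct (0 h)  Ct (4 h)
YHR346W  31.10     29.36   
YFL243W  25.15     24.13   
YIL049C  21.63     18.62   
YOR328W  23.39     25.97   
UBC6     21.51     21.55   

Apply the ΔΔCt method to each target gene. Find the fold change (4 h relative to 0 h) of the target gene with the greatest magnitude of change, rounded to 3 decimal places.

YHR346W: ΔΔCt = (29.36−21.55) − (31.10−21.51) = 7.81 − 9.59 = -1.78; fold change = 2^1.78 = 3.434
YFL243W: ΔΔCt = (24.13−21.55) − (25.15−21.51) = 2.58 − 3.64 = -1.06; fold change = 2^1.06 = 2.085
YIL049C: ΔΔCt = (18.62−21.55) − (21.63−21.51) = -2.93 − 0.12 = -3.05; fold change = 2^3.05 = 8.282
YOR328W: ΔΔCt = (25.97−21.55) − (23.39−21.51) = 4.42 − 1.88 = 2.54; fold change = 2^-2.54 = 0.172
YIL049C has the largest |ΔΔCt| = 3.05.

8.282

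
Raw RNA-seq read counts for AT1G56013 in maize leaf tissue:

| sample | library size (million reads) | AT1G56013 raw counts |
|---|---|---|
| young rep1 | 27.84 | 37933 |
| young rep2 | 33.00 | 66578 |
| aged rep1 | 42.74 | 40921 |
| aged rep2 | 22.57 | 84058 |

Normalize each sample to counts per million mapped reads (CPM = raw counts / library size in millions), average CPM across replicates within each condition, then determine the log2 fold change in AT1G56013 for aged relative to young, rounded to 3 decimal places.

0.470

CPM(young rep1) = 37933 / 27.84 = 1362.5359
CPM(young rep2) = 66578 / 33.00 = 2017.5152
CPM(aged rep1) = 40921 / 42.74 = 957.4403
CPM(aged rep2) = 84058 / 22.57 = 3724.3243
mean CPM(young) = 1690.0255; mean CPM(aged) = 2340.8823
Fold change = 2340.8823 / 1690.0255 = 1.38512
log2(1.38512) = 0.4700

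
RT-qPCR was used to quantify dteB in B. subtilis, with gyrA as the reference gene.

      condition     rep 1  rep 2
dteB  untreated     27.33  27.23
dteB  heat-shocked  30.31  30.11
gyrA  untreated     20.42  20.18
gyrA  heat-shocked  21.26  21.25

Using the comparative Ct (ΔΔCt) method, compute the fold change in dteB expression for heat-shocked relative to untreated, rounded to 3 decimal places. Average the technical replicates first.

Mean Ct: dteB untreated 27.280; dteB heat-shocked 30.210; gyrA untreated 20.300; gyrA heat-shocked 21.255
ΔCt(untreated) = 27.280 − 20.300 = 6.980
ΔCt(heat-shocked) = 30.210 − 21.255 = 8.955
ΔΔCt = 8.955 − 6.980 = 1.975
Fold change = 2^(−1.975) = 0.2544

0.254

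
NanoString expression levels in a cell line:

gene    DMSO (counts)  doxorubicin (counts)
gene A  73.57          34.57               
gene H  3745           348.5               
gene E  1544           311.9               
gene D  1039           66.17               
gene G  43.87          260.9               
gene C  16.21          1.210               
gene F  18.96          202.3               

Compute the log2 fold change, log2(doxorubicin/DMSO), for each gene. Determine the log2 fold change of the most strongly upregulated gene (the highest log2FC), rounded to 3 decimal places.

log2(34.57/73.57) = -1.090  (gene A)
log2(348.5/3745) = -3.426  (gene H)
log2(311.9/1544) = -2.308  (gene E)
log2(66.17/1039) = -3.973  (gene D)
log2(260.9/43.87) = 2.572  (gene G)
log2(1.210/16.21) = -3.744  (gene C)
log2(202.3/18.96) = 3.415  (gene F)
gene F is most strongly upregulated.

3.415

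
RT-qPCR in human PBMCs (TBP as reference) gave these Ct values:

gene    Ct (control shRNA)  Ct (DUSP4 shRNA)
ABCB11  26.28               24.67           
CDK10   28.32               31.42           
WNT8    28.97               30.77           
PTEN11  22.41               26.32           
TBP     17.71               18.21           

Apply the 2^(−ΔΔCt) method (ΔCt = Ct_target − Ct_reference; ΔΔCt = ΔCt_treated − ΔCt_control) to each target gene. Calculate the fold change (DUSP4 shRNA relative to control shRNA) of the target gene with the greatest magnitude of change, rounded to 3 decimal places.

0.094

ABCB11: ΔΔCt = (24.67−18.21) − (26.28−17.71) = 6.46 − 8.57 = -2.11; fold change = 2^2.11 = 4.317
CDK10: ΔΔCt = (31.42−18.21) − (28.32−17.71) = 13.21 − 10.61 = 2.60; fold change = 2^-2.60 = 0.165
WNT8: ΔΔCt = (30.77−18.21) − (28.97−17.71) = 12.56 − 11.26 = 1.30; fold change = 2^-1.30 = 0.406
PTEN11: ΔΔCt = (26.32−18.21) − (22.41−17.71) = 8.11 − 4.70 = 3.41; fold change = 2^-3.41 = 0.094
PTEN11 has the largest |ΔΔCt| = 3.41.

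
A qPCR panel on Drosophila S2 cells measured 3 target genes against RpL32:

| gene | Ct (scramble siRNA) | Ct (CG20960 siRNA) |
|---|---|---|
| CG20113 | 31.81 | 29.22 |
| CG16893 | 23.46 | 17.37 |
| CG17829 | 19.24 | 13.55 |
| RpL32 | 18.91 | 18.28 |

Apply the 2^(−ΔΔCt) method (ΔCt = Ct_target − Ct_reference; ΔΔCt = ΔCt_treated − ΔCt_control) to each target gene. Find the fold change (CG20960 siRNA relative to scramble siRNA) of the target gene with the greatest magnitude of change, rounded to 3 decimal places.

44.017

CG20113: ΔΔCt = (29.22−18.28) − (31.81−18.91) = 10.94 − 12.90 = -1.96; fold change = 2^1.96 = 3.891
CG16893: ΔΔCt = (17.37−18.28) − (23.46−18.91) = -0.91 − 4.55 = -5.46; fold change = 2^5.46 = 44.017
CG17829: ΔΔCt = (13.55−18.28) − (19.24−18.91) = -4.73 − 0.33 = -5.06; fold change = 2^5.06 = 33.359
CG16893 has the largest |ΔΔCt| = 5.46.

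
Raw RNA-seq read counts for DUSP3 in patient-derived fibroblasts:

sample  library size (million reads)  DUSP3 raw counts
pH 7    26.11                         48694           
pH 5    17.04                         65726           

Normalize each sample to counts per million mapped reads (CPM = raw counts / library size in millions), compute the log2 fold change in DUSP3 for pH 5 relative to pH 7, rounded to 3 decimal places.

1.048

CPM(pH 7) = 48694 / 26.11 = 1864.9560
CPM(pH 5) = 65726 / 17.04 = 3857.1596
Fold change = 3857.1596 / 1864.9560 = 2.06823
log2(2.06823) = 1.0484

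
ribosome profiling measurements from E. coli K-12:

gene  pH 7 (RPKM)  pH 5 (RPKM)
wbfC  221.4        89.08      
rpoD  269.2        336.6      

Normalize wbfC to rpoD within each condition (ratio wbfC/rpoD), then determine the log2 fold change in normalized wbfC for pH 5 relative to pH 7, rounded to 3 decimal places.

-1.636

wbfC/rpoD (pH 7) = 221.4 / 269.2 = 0.82244
wbfC/rpoD (pH 5) = 89.08 / 336.6 = 0.26465
Fold change = 0.26465 / 0.82244 = 0.3218
log2(0.3218) = -1.6358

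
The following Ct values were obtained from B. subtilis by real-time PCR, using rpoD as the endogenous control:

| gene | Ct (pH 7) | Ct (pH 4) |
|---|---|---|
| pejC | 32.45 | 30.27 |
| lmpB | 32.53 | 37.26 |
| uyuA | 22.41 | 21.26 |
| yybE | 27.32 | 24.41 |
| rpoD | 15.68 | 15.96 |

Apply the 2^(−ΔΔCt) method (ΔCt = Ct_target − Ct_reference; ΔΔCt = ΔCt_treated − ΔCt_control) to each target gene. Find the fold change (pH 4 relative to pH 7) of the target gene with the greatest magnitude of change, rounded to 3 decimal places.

0.046

pejC: ΔΔCt = (30.27−15.96) − (32.45−15.68) = 14.31 − 16.77 = -2.46; fold change = 2^2.46 = 5.502
lmpB: ΔΔCt = (37.26−15.96) − (32.53−15.68) = 21.30 − 16.85 = 4.45; fold change = 2^-4.45 = 0.046
uyuA: ΔΔCt = (21.26−15.96) − (22.41−15.68) = 5.30 − 6.73 = -1.43; fold change = 2^1.43 = 2.694
yybE: ΔΔCt = (24.41−15.96) − (27.32−15.68) = 8.45 − 11.64 = -3.19; fold change = 2^3.19 = 9.126
lmpB has the largest |ΔΔCt| = 4.45.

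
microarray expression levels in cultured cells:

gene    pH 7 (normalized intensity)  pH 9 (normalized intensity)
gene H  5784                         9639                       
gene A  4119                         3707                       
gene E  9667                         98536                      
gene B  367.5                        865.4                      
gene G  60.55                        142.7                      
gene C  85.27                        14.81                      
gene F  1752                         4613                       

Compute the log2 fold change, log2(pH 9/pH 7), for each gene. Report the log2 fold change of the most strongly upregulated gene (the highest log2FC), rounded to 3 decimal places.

3.350

log2(9639/5784) = 0.737  (gene H)
log2(3707/4119) = -0.152  (gene A)
log2(98536/9667) = 3.350  (gene E)
log2(865.4/367.5) = 1.236  (gene B)
log2(142.7/60.55) = 1.237  (gene G)
log2(14.81/85.27) = -2.525  (gene C)
log2(4613/1752) = 1.397  (gene F)
gene E is most strongly upregulated.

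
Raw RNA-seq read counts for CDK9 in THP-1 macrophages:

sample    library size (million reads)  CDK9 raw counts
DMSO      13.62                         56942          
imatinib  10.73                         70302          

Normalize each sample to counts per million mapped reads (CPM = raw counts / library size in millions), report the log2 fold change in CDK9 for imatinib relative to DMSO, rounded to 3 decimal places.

0.648

CPM(DMSO) = 56942 / 13.62 = 4180.7636
CPM(imatinib) = 70302 / 10.73 = 6551.9105
Fold change = 6551.9105 / 4180.7636 = 1.56716
log2(1.56716) = 0.6481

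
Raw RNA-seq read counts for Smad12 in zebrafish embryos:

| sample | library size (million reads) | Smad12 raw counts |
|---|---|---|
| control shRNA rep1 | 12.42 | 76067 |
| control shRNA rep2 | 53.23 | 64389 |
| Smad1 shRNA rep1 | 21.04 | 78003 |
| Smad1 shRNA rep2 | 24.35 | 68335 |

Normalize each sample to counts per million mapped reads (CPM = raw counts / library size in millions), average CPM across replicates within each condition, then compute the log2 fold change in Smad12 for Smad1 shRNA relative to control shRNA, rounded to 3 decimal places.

CPM(control shRNA rep1) = 76067 / 12.42 = 6124.5572
CPM(control shRNA rep2) = 64389 / 53.23 = 1209.6374
CPM(Smad1 shRNA rep1) = 78003 / 21.04 = 3707.3669
CPM(Smad1 shRNA rep2) = 68335 / 24.35 = 2806.3655
mean CPM(control shRNA) = 3667.0973; mean CPM(Smad1 shRNA) = 3256.8662
Fold change = 3256.8662 / 3667.0973 = 0.88813
log2(0.88813) = -0.1712

-0.171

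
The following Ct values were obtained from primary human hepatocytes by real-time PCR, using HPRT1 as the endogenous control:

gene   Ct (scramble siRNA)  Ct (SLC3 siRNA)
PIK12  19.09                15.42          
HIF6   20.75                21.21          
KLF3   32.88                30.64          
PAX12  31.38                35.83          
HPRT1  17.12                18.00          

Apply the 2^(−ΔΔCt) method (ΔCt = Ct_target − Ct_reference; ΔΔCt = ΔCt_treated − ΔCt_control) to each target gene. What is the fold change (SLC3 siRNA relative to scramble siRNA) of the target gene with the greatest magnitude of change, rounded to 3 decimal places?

23.425

PIK12: ΔΔCt = (15.42−18.00) − (19.09−17.12) = -2.58 − 1.97 = -4.55; fold change = 2^4.55 = 23.425
HIF6: ΔΔCt = (21.21−18.00) − (20.75−17.12) = 3.21 − 3.63 = -0.42; fold change = 2^0.42 = 1.338
KLF3: ΔΔCt = (30.64−18.00) − (32.88−17.12) = 12.64 − 15.76 = -3.12; fold change = 2^3.12 = 8.694
PAX12: ΔΔCt = (35.83−18.00) − (31.38−17.12) = 17.83 − 14.26 = 3.57; fold change = 2^-3.57 = 0.084
PIK12 has the largest |ΔΔCt| = 4.55.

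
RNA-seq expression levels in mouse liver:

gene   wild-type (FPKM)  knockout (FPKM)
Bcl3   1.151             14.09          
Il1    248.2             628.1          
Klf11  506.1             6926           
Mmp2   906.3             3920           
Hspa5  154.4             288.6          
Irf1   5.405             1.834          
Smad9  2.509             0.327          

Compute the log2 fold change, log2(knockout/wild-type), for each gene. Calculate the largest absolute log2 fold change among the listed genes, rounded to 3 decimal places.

3.775

log2(14.09/1.151) = 3.614  (Bcl3)
log2(628.1/248.2) = 1.339  (Il1)
log2(6926/506.1) = 3.775  (Klf11)
log2(3920/906.3) = 2.113  (Mmp2)
log2(288.6/154.4) = 0.902  (Hspa5)
log2(1.834/5.405) = -1.559  (Irf1)
log2(0.327/2.509) = -2.940  (Smad9)
The largest magnitude belongs to Klf11.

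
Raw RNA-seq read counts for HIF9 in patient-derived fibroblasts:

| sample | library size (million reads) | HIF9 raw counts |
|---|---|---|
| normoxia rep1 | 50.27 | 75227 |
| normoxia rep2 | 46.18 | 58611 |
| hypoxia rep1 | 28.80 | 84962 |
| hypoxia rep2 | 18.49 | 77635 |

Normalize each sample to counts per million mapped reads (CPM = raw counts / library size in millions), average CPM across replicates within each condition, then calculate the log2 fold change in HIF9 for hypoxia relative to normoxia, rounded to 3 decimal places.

CPM(normoxia rep1) = 75227 / 50.27 = 1496.4591
CPM(normoxia rep2) = 58611 / 46.18 = 1269.1858
CPM(hypoxia rep1) = 84962 / 28.80 = 2950.0694
CPM(hypoxia rep2) = 77635 / 18.49 = 4198.7561
mean CPM(normoxia) = 1382.8225; mean CPM(hypoxia) = 3574.4128
Fold change = 3574.4128 / 1382.8225 = 2.58487
log2(2.58487) = 1.3701

1.370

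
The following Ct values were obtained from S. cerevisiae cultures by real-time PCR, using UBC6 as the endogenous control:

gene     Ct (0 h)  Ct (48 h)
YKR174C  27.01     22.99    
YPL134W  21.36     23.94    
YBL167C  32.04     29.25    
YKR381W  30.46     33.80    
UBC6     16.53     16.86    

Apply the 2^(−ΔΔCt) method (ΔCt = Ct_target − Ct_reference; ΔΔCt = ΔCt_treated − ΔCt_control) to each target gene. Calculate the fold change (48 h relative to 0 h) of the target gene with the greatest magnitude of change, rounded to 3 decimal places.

YKR174C: ΔΔCt = (22.99−16.86) − (27.01−16.53) = 6.13 − 10.48 = -4.35; fold change = 2^4.35 = 20.393
YPL134W: ΔΔCt = (23.94−16.86) − (21.36−16.53) = 7.08 − 4.83 = 2.25; fold change = 2^-2.25 = 0.210
YBL167C: ΔΔCt = (29.25−16.86) − (32.04−16.53) = 12.39 − 15.51 = -3.12; fold change = 2^3.12 = 8.694
YKR381W: ΔΔCt = (33.80−16.86) − (30.46−16.53) = 16.94 − 13.93 = 3.01; fold change = 2^-3.01 = 0.124
YKR174C has the largest |ΔΔCt| = 4.35.

20.393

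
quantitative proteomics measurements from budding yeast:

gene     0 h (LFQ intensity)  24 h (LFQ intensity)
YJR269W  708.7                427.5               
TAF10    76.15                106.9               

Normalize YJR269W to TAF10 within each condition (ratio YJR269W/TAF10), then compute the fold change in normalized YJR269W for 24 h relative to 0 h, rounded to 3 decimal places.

0.430

YJR269W/TAF10 (0 h) = 708.7 / 76.15 = 9.3066
YJR269W/TAF10 (24 h) = 427.5 / 106.9 = 3.9991
Fold change = 3.9991 / 9.3066 = 0.4297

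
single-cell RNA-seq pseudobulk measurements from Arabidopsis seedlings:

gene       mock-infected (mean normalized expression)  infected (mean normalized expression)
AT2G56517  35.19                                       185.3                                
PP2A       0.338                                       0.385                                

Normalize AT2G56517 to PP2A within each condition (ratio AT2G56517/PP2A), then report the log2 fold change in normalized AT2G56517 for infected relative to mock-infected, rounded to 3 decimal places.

2.209

AT2G56517/PP2A (mock-infected) = 35.19 / 0.338 = 104.11
AT2G56517/PP2A (infected) = 185.3 / 0.385 = 481.3
Fold change = 481.3 / 104.11 = 4.6229
log2(4.6229) = 2.2088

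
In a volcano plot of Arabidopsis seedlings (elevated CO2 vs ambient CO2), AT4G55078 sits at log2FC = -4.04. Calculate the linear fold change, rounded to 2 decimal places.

Fold change = 2^(-4.04) = 0.061

0.06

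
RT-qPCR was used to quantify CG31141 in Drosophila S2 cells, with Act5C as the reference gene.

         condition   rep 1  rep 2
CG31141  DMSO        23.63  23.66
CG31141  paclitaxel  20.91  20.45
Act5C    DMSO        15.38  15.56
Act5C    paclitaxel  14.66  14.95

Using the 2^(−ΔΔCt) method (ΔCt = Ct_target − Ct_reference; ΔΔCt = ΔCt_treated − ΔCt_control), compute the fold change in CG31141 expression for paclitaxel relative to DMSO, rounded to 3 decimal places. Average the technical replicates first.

4.925

Mean Ct: CG31141 DMSO 23.645; CG31141 paclitaxel 20.680; Act5C DMSO 15.470; Act5C paclitaxel 14.805
ΔCt(DMSO) = 23.645 − 15.470 = 8.175
ΔCt(paclitaxel) = 20.680 − 14.805 = 5.875
ΔΔCt = 5.875 − 8.175 = -2.300
Fold change = 2^(−(-2.300)) = 2^2.300 = 4.9246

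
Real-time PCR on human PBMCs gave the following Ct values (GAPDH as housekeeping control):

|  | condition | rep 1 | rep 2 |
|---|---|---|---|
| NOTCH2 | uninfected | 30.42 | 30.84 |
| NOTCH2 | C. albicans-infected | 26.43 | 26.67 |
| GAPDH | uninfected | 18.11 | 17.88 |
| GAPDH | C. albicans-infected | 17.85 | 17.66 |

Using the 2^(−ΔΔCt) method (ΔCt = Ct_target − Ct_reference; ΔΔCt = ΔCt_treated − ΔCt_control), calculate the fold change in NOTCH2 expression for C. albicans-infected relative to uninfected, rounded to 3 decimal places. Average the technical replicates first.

14.320

Mean Ct: NOTCH2 uninfected 30.630; NOTCH2 C. albicans-infected 26.550; GAPDH uninfected 17.995; GAPDH C. albicans-infected 17.755
ΔCt(uninfected) = 30.630 − 17.995 = 12.635
ΔCt(C. albicans-infected) = 26.550 − 17.755 = 8.795
ΔΔCt = 8.795 − 12.635 = -3.840
Fold change = 2^(−(-3.840)) = 2^3.840 = 14.3204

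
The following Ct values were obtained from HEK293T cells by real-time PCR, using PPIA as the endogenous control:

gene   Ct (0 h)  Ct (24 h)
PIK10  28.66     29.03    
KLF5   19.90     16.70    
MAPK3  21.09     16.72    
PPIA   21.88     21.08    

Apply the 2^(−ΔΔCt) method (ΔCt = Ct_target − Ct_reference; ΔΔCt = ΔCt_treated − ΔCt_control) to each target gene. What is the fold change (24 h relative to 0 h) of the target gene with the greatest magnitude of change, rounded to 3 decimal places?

PIK10: ΔΔCt = (29.03−21.08) − (28.66−21.88) = 7.95 − 6.78 = 1.17; fold change = 2^-1.17 = 0.444
KLF5: ΔΔCt = (16.70−21.08) − (19.90−21.88) = -4.38 − (-1.98) = -2.40; fold change = 2^2.40 = 5.278
MAPK3: ΔΔCt = (16.72−21.08) − (21.09−21.88) = -4.36 − (-0.79) = -3.57; fold change = 2^3.57 = 11.876
MAPK3 has the largest |ΔΔCt| = 3.57.

11.876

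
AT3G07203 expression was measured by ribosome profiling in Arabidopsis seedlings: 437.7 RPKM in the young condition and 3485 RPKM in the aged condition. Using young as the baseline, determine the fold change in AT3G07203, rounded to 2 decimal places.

7.96

Fold change = 3485 / 437.7 = 7.962
AT3G07203 is upregulated.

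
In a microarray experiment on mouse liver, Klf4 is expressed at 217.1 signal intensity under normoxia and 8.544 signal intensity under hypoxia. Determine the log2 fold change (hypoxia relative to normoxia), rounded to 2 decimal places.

Fold change = 8.544 / 217.1 = 0.0394
log2(0.0394) = -4.667

-4.67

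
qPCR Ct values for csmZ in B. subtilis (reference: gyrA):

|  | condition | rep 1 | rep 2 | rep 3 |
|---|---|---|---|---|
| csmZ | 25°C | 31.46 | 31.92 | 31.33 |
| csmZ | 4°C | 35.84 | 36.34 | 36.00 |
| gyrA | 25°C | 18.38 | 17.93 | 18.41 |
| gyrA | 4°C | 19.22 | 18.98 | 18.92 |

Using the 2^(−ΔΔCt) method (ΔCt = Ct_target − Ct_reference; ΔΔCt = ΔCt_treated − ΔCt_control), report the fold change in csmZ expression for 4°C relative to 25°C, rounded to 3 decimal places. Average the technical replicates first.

0.077

Mean Ct: csmZ 25°C 31.570; csmZ 4°C 36.060; gyrA 25°C 18.240; gyrA 4°C 19.040
ΔCt(25°C) = 31.570 − 18.240 = 13.330
ΔCt(4°C) = 36.060 − 19.040 = 17.020
ΔΔCt = 17.020 − 13.330 = 3.690
Fold change = 2^(−3.690) = 0.0775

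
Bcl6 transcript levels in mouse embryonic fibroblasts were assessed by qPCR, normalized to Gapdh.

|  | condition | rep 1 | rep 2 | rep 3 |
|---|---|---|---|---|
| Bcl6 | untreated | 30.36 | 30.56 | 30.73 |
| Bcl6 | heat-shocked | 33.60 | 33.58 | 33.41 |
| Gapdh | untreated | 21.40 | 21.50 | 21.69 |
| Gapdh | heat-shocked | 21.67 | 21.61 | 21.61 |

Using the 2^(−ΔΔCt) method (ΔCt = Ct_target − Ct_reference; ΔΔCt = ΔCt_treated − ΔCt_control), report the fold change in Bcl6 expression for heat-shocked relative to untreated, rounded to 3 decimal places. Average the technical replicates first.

0.136

Mean Ct: Bcl6 untreated 30.550; Bcl6 heat-shocked 33.530; Gapdh untreated 21.530; Gapdh heat-shocked 21.630
ΔCt(untreated) = 30.550 − 21.530 = 9.020
ΔCt(heat-shocked) = 33.530 − 21.630 = 11.900
ΔΔCt = 11.900 − 9.020 = 2.880
Fold change = 2^(−2.880) = 0.1358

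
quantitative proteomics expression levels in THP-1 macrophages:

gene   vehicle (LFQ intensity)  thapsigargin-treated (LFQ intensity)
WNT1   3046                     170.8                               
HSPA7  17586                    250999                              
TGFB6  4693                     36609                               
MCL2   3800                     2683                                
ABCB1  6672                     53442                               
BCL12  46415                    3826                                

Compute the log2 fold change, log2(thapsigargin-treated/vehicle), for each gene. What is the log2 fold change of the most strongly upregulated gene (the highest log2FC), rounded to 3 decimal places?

3.835

log2(170.8/3046) = -4.157  (WNT1)
log2(250999/17586) = 3.835  (HSPA7)
log2(36609/4693) = 2.964  (TGFB6)
log2(2683/3800) = -0.502  (MCL2)
log2(53442/6672) = 3.002  (ABCB1)
log2(3826/46415) = -3.601  (BCL12)
HSPA7 is most strongly upregulated.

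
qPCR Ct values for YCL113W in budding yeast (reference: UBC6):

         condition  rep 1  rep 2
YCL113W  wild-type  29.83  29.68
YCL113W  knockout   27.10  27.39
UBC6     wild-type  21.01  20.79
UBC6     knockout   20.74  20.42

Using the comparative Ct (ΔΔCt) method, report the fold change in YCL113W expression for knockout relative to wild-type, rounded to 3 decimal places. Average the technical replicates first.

Mean Ct: YCL113W wild-type 29.755; YCL113W knockout 27.245; UBC6 wild-type 20.900; UBC6 knockout 20.580
ΔCt(wild-type) = 29.755 − 20.900 = 8.855
ΔCt(knockout) = 27.245 − 20.580 = 6.665
ΔΔCt = 6.665 − 8.855 = -2.190
Fold change = 2^(−(-2.190)) = 2^2.190 = 4.5631

4.563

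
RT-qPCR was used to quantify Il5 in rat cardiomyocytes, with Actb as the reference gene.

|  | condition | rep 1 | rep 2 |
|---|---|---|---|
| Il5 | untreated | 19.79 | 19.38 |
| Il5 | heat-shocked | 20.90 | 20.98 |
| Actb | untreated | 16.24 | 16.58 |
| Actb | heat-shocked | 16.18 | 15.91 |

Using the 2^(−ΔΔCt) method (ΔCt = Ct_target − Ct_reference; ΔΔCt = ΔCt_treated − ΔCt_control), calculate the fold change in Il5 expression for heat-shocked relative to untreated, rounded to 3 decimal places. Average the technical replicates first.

0.304

Mean Ct: Il5 untreated 19.585; Il5 heat-shocked 20.940; Actb untreated 16.410; Actb heat-shocked 16.045
ΔCt(untreated) = 19.585 − 16.410 = 3.175
ΔCt(heat-shocked) = 20.940 − 16.045 = 4.895
ΔΔCt = 4.895 − 3.175 = 1.720
Fold change = 2^(−1.720) = 0.3035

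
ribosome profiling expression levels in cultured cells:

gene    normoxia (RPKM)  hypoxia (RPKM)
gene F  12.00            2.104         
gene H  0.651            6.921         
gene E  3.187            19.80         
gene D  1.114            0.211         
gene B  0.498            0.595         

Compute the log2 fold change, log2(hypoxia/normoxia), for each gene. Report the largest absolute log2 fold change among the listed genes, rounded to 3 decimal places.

3.410

log2(2.104/12.00) = -2.512  (gene F)
log2(6.921/0.651) = 3.410  (gene H)
log2(19.80/3.187) = 2.635  (gene E)
log2(0.211/1.114) = -2.400  (gene D)
log2(0.595/0.498) = 0.257  (gene B)
The largest magnitude belongs to gene H.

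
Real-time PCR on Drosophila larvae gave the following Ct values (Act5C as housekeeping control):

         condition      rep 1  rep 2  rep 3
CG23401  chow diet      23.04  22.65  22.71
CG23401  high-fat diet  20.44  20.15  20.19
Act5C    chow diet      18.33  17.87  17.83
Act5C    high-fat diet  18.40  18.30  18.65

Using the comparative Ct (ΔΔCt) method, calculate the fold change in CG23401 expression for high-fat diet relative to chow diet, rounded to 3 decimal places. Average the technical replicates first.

7.890

Mean Ct: CG23401 chow diet 22.800; CG23401 high-fat diet 20.260; Act5C chow diet 18.010; Act5C high-fat diet 18.450
ΔCt(chow diet) = 22.800 − 18.010 = 4.790
ΔCt(high-fat diet) = 20.260 − 18.450 = 1.810
ΔΔCt = 1.810 − 4.790 = -2.980
Fold change = 2^(−(-2.980)) = 2^2.980 = 7.8899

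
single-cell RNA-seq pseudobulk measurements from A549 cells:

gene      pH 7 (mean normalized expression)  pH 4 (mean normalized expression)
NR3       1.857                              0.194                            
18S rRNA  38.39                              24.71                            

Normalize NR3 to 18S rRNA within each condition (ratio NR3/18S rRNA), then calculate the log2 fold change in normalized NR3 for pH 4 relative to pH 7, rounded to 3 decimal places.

NR3/18S rRNA (pH 7) = 1.857 / 38.39 = 0.048372
NR3/18S rRNA (pH 4) = 0.194 / 24.71 = 0.0078511
Fold change = 0.0078511 / 0.048372 = 0.1623
log2(0.1623) = -2.6232

-2.623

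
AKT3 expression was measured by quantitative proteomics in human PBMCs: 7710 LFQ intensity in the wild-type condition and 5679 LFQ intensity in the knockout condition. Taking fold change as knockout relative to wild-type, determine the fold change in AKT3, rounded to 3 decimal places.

0.737

Fold change = 5679 / 7710 = 0.7366
AKT3 is downregulated.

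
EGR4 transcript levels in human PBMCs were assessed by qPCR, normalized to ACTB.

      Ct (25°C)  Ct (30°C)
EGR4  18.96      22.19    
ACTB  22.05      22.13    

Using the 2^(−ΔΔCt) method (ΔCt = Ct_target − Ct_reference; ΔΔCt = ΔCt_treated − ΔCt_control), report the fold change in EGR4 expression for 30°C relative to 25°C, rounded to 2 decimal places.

ΔCt(25°C) = 18.960 − 22.050 = -3.090
ΔCt(30°C) = 22.190 − 22.130 = 0.060
ΔΔCt = 0.060 − (-3.090) = 3.150
Fold change = 2^(−3.150) = 0.113

0.11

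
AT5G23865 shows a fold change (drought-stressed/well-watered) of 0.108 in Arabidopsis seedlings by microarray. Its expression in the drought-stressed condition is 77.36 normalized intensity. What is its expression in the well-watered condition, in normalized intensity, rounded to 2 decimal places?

716.30

well-watered expression = 77.36 / 0.108 = 716.30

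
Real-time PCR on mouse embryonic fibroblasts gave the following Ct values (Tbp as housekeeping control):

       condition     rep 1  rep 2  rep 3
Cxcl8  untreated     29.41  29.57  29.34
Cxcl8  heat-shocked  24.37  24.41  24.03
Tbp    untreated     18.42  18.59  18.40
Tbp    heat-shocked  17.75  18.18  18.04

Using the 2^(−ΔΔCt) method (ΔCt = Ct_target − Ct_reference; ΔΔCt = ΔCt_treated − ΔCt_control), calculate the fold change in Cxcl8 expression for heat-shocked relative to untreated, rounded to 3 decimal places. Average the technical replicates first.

25.813

Mean Ct: Cxcl8 untreated 29.440; Cxcl8 heat-shocked 24.270; Tbp untreated 18.470; Tbp heat-shocked 17.990
ΔCt(untreated) = 29.440 − 18.470 = 10.970
ΔCt(heat-shocked) = 24.270 − 17.990 = 6.280
ΔΔCt = 6.280 − 10.970 = -4.690
Fold change = 2^(−(-4.690)) = 2^4.690 = 25.8125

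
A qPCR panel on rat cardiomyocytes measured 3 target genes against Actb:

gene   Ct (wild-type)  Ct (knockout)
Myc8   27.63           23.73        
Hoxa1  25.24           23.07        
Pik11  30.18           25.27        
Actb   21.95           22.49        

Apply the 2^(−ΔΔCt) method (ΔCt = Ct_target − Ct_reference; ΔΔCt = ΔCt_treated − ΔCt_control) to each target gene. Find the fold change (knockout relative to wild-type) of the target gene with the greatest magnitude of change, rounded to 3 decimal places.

Myc8: ΔΔCt = (23.73−22.49) − (27.63−21.95) = 1.24 − 5.68 = -4.44; fold change = 2^4.44 = 21.706
Hoxa1: ΔΔCt = (23.07−22.49) − (25.24−21.95) = 0.58 − 3.29 = -2.71; fold change = 2^2.71 = 6.543
Pik11: ΔΔCt = (25.27−22.49) − (30.18−21.95) = 2.78 − 8.23 = -5.45; fold change = 2^5.45 = 43.713
Pik11 has the largest |ΔΔCt| = 5.45.

43.713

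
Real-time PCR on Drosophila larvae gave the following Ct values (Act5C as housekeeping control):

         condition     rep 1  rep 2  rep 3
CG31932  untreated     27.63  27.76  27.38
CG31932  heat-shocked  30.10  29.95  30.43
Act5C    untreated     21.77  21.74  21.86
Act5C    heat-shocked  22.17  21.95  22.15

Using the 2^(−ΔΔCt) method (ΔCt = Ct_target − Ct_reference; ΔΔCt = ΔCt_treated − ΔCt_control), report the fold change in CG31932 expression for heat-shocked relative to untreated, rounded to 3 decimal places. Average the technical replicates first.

Mean Ct: CG31932 untreated 27.590; CG31932 heat-shocked 30.160; Act5C untreated 21.790; Act5C heat-shocked 22.090
ΔCt(untreated) = 27.590 − 21.790 = 5.800
ΔCt(heat-shocked) = 30.160 − 22.090 = 8.070
ΔΔCt = 8.070 − 5.800 = 2.270
Fold change = 2^(−2.270) = 0.2073

0.207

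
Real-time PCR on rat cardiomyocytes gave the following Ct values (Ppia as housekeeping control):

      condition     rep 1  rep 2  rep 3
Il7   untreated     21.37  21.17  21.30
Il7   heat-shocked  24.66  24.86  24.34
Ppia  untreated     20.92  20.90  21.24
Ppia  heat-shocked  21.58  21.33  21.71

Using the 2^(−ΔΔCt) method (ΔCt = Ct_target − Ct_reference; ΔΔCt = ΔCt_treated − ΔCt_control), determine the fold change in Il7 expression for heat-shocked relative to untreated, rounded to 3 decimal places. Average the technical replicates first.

0.142

Mean Ct: Il7 untreated 21.280; Il7 heat-shocked 24.620; Ppia untreated 21.020; Ppia heat-shocked 21.540
ΔCt(untreated) = 21.280 − 21.020 = 0.260
ΔCt(heat-shocked) = 24.620 − 21.540 = 3.080
ΔΔCt = 3.080 − 0.260 = 2.820
Fold change = 2^(−2.820) = 0.1416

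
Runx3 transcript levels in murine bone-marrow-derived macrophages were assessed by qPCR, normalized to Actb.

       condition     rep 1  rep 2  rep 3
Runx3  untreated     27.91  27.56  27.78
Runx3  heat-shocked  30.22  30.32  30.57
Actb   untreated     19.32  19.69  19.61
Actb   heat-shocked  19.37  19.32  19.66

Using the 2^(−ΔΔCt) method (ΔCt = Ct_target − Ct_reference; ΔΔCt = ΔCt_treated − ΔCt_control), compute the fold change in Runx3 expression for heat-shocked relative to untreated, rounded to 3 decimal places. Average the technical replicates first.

0.153

Mean Ct: Runx3 untreated 27.750; Runx3 heat-shocked 30.370; Actb untreated 19.540; Actb heat-shocked 19.450
ΔCt(untreated) = 27.750 − 19.540 = 8.210
ΔCt(heat-shocked) = 30.370 − 19.450 = 10.920
ΔΔCt = 10.920 − 8.210 = 2.710
Fold change = 2^(−2.710) = 0.1528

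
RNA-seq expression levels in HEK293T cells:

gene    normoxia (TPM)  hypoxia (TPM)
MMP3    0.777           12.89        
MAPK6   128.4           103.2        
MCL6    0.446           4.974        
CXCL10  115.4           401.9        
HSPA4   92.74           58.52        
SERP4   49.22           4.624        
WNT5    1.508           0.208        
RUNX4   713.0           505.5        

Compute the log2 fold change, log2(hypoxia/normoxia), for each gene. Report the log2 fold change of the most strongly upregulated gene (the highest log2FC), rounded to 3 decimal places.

log2(12.89/0.777) = 4.052  (MMP3)
log2(103.2/128.4) = -0.315  (MAPK6)
log2(4.974/0.446) = 3.479  (MCL6)
log2(401.9/115.4) = 1.800  (CXCL10)
log2(58.52/92.74) = -0.664  (HSPA4)
log2(4.624/49.22) = -3.412  (SERP4)
log2(0.208/1.508) = -2.858  (WNT5)
log2(505.5/713.0) = -0.496  (RUNX4)
MMP3 is most strongly upregulated.

4.052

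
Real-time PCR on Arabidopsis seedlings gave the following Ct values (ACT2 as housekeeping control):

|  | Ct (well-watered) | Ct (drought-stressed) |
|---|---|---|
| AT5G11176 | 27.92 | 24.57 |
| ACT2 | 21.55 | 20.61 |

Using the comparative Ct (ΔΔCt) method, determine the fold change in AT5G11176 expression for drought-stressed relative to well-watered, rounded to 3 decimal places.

5.315

ΔCt(well-watered) = 27.920 − 21.550 = 6.370
ΔCt(drought-stressed) = 24.570 − 20.610 = 3.960
ΔΔCt = 3.960 − 6.370 = -2.410
Fold change = 2^(−(-2.410)) = 2^2.410 = 5.3147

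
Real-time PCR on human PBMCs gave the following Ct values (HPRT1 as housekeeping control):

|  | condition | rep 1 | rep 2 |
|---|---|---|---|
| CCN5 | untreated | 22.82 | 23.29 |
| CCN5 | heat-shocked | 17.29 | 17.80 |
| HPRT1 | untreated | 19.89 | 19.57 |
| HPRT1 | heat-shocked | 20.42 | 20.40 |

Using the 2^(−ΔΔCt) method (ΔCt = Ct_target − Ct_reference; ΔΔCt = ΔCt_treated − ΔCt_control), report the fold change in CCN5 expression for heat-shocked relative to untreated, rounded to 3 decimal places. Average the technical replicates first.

Mean Ct: CCN5 untreated 23.055; CCN5 heat-shocked 17.545; HPRT1 untreated 19.730; HPRT1 heat-shocked 20.410
ΔCt(untreated) = 23.055 − 19.730 = 3.325
ΔCt(heat-shocked) = 17.545 − 20.410 = -2.865
ΔΔCt = -2.865 − 3.325 = -6.190
Fold change = 2^(−(-6.190)) = 2^6.190 = 73.0089

73.009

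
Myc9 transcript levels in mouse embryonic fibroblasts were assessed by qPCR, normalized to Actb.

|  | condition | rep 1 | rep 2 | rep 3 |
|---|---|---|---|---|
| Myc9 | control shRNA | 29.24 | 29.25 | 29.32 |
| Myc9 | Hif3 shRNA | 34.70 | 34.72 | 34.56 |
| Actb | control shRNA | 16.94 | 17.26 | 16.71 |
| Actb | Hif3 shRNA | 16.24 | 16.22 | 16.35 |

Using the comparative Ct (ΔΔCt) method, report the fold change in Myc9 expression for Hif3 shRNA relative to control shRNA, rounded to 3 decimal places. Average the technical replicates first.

0.015

Mean Ct: Myc9 control shRNA 29.270; Myc9 Hif3 shRNA 34.660; Actb control shRNA 16.970; Actb Hif3 shRNA 16.270
ΔCt(control shRNA) = 29.270 − 16.970 = 12.300
ΔCt(Hif3 shRNA) = 34.660 − 16.270 = 18.390
ΔΔCt = 18.390 − 12.300 = 6.090
Fold change = 2^(−6.090) = 0.0147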